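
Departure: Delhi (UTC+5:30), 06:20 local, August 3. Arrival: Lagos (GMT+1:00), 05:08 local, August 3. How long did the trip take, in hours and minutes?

3 hours 18 minutes

Lagos is 4:30 behind Delhi.
Clock-face elapsed time (ignoring zones) is −1 hour 12 minutes.
Actual elapsed = −1 hour 12 minutes + 4:30 = 3 hours 18 minutes.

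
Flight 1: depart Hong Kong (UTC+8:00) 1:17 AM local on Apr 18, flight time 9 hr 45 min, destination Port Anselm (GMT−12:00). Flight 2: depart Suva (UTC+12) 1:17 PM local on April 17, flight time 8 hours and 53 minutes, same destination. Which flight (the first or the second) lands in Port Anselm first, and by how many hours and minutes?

Flight 1 in UTC: 1:17 AM − 8:00 = 5:17 PM on Apr 17.
+9 hours 45 minutes → arrive 3:02 AM UTC on Apr 18.
Flight 2 in UTC: 1:17 PM − 12:00 = 1:17 AM on Apr 17.
+8 hours 53 minutes → arrive 10:10 AM UTC on Apr 17.
Flight 2 lands earlier by 16 hours 52 minutes.

the second, by 16 hours 52 minutes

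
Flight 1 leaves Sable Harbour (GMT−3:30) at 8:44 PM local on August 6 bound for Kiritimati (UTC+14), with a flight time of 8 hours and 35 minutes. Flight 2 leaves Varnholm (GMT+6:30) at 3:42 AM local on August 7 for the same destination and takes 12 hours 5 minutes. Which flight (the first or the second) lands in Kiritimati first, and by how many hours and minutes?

the first, by 28 minutes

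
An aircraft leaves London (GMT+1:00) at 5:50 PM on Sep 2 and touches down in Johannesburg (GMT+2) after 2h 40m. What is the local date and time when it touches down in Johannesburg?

Convert departure to UTC: 5:50 PM − 1:00 = 4:50 PM UTC on Sep 2.
Add 2 hours and 40 minutes travel time → 7:30 PM UTC.
Johannesburg is UTC+2:00, so local arrival = 7:30 PM + 2:00 = 9:30 PM on Sep 2.

9:30 PM on Sep 2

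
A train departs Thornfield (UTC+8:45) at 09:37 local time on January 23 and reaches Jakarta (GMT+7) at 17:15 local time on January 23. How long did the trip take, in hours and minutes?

9 hours 23 minutes

Jakarta is 1:45 behind Thornfield.
Clock-face elapsed time (ignoring zones) is 7 hours 38 minutes.
Actual elapsed = 7 hours 38 minutes + 1:45 = 9 hours 23 minutes.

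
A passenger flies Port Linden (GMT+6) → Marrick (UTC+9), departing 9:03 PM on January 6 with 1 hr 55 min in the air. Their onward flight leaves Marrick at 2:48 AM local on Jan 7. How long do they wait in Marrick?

50 minutes

Convert departure to UTC: 9:03 PM − 6:00 = 3:03 PM UTC on Jan 6.
Add 1 hour and 55 minutes flight time → 4:58 PM UTC.
Marrick is UTC+9:00, so local arrival = 4:58 PM + 9:00 = 1:58 AM on Jan 7.
Layover = 2:48 AM − 1:58 AM = 50 minutes.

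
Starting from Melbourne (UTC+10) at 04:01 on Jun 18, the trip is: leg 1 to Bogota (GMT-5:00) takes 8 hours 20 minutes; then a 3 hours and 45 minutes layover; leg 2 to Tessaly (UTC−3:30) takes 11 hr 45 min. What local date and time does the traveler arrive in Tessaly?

Convert departure to UTC: 04:01 − 10:00 = 18:01 UTC on Jun 17.
Add 8 hours and 20 minutes leg 1 → 02:21 UTC (Jun 18).
Add 3 hours 45 minutes layover in Bogota → 06:06 UTC.
Add 11 hours 45 minutes leg 2 → 17:51 UTC.
Tessaly is UTC−3:30, so local arrival = 17:51 − 3:30 = 14:21 on Jun 18.

14:21 on June 18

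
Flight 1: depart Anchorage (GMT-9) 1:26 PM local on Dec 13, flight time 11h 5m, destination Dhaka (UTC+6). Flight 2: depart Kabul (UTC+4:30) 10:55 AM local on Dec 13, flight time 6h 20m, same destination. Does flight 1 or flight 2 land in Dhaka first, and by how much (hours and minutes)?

the second, by 20 hours 46 minutes

Flight 1 in UTC: 1:26 PM + 9:00 = 10:26 PM on Dec 13.
+11 hours and 5 minutes → arrive 9:31 AM UTC on Dec 14.
Flight 2 in UTC: 10:55 AM − 4:30 = 6:25 AM on Dec 13.
+6 hours and 20 minutes → arrive 12:45 PM UTC on Dec 13.
Flight 2 lands earlier by 20 hours 46 minutes.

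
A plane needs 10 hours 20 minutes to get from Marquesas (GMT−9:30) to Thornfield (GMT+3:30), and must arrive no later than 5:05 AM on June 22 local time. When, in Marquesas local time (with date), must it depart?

5:45 AM on Jun 21

Target arrival in UTC: 5:05 AM − 3:30 = 1:35 AM on Jun 22.
Subtract 10 hours 20 minutes → departure 3:15 PM UTC on Jun 21.
Marquesas is UTC−9:30: 3:15 PM − 9:30 = 5:45 AM on Jun 21.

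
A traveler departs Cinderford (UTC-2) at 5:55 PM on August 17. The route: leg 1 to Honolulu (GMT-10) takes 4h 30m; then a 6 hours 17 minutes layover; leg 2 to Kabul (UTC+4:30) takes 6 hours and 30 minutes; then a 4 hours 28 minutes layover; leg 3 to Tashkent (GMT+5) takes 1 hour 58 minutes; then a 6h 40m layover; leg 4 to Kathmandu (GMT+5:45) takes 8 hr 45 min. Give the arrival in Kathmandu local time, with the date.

4:48 PM on August 19

Convert departure to UTC: 5:55 PM + 2:00 = 7:55 PM UTC on Aug 17.
Add 4 hours and 30 minutes leg 1 → 12:25 AM UTC (Aug 18).
Add 6 hours 17 minutes layover in Honolulu → 6:42 AM UTC.
Add 6 hours 30 minutes leg 2 → 1:12 PM UTC.
Add 4 hours 28 minutes layover in Kabul → 5:40 PM UTC.
Add 1 hour 58 minutes leg 3 → 7:38 PM UTC.
Add 6 hours and 40 minutes layover in Tashkent → 2:18 AM UTC (Aug 19).
Add 8 hours 45 minutes leg 4 → 11:03 AM UTC.
Kathmandu is UTC+5:45, so local arrival = 11:03 AM + 5:45 = 4:48 PM on Aug 19.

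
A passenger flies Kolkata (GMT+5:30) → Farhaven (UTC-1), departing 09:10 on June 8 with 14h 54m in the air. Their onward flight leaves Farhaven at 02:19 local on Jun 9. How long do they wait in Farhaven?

8 hours 45 minutes

Convert departure to UTC: 09:10 − 5:30 = 03:40 UTC on Jun 8.
Add 14 hours 54 minutes flight time → 18:34 UTC.
Farhaven is UTC−1:00, so local arrival = 18:34 − 1:00 = 17:34 on Jun 8.
Layover = 02:19 − 17:34 (+1 day) = 8 hours 45 minutes.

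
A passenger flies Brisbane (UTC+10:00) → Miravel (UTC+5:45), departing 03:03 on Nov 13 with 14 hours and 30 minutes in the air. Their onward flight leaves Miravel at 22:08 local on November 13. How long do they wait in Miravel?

8 hours 50 minutes

Convert departure to UTC: 03:03 − 10:00 = 17:03 UTC on Nov 12.
Add 14 hours and 30 minutes flight time → 07:33 UTC (Nov 13).
Miravel is UTC+5:45, so local arrival = 07:33 + 5:45 = 13:18 on Nov 13.
Layover = 22:08 − 13:18 = 8 hours 50 minutes.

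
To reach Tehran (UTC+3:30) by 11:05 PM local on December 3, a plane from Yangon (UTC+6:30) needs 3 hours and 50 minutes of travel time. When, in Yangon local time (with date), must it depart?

Target arrival in UTC: 11:05 PM − 3:30 = 7:35 PM on Dec 3.
Subtract 3 hours 50 minutes → departure 3:45 PM UTC on Dec 3.
Yangon is UTC+6:30: 3:45 PM + 6:30 = 10:15 PM on Dec 3.

10:15 PM on December 3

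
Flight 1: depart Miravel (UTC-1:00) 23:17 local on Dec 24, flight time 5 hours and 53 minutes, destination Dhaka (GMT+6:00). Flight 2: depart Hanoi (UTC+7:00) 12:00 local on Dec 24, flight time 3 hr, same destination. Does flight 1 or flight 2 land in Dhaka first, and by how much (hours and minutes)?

Flight 1 in UTC: 23:17 + 1:00 = 00:17 on Dec 25.
+5 hours and 53 minutes → arrive 06:10 UTC on Dec 25.
Flight 2 in UTC: 12:00 − 7:00 = 05:00 on Dec 24.
+3 hours → arrive 08:00 UTC on Dec 24.
Flight 2 lands earlier by 22 hours 10 minutes.

the second, by 22 hours 10 minutes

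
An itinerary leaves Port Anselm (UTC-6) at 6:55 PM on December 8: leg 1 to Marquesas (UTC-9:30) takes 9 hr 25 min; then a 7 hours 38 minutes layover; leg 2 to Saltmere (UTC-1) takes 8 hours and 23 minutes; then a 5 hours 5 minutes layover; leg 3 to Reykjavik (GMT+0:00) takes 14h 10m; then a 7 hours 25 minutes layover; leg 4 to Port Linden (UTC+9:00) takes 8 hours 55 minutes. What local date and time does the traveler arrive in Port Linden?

10:56 PM on December 11

Convert departure to UTC: 6:55 PM + 6:00 = 12:55 AM UTC on Dec 9.
Add 9 hours and 25 minutes leg 1 → 10:20 AM UTC.
Add 7 hours and 38 minutes layover in Marquesas → 5:58 PM UTC.
Add 8 hours and 23 minutes leg 2 → 2:21 AM UTC (Dec 10).
Add 5 hours and 5 minutes layover in Saltmere → 7:26 AM UTC.
Add 14 hours 10 minutes leg 3 → 9:36 PM UTC.
Add 7 hours 25 minutes layover in Reykjavik → 5:01 AM UTC (Dec 11).
Add 8 hours and 55 minutes leg 4 → 1:56 PM UTC.
Port Linden is UTC+9:00, so local arrival = 1:56 PM + 9:00 = 10:56 PM on Dec 11.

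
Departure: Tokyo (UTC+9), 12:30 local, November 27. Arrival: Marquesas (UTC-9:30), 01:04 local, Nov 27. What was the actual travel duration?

7 hours 4 minutes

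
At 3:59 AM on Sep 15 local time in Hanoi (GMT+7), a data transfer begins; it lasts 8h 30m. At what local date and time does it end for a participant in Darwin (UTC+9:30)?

2:59 PM on September 15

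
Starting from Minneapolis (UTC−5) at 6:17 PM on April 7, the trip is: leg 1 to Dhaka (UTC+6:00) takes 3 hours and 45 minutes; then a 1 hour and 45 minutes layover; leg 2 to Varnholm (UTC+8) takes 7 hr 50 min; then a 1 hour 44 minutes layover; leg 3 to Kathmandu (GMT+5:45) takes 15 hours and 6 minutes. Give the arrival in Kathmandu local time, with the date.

11:12 AM on April 9

Convert departure to UTC: 6:17 PM + 5:00 = 11:17 PM UTC on Apr 7.
Add 3 hours and 45 minutes leg 1 → 3:02 AM UTC (Apr 8).
Add 1 hour and 45 minutes layover in Dhaka → 4:47 AM UTC.
Add 7 hours 50 minutes leg 2 → 12:37 PM UTC.
Add 1 hour and 44 minutes layover in Varnholm → 2:21 PM UTC.
Add 15 hours and 6 minutes leg 3 → 5:27 AM UTC (Apr 9).
Kathmandu is UTC+5:45, so local arrival = 5:27 AM + 5:45 = 11:12 AM on Apr 9.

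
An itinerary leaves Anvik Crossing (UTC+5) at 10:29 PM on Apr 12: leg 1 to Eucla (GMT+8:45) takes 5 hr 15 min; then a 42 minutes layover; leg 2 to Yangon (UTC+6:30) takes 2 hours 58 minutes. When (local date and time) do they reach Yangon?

8:54 AM on Apr 13

Convert departure to UTC: 10:29 PM − 5:00 = 5:29 PM UTC on Apr 12.
Add 5 hours and 15 minutes leg 1 → 10:44 PM UTC.
Add 42 minutes layover in Eucla → 11:26 PM UTC.
Add 2 hours 58 minutes leg 2 → 2:24 AM UTC (Apr 13).
Yangon is UTC+6:30, so local arrival = 2:24 AM + 6:30 = 8:54 AM on Apr 13.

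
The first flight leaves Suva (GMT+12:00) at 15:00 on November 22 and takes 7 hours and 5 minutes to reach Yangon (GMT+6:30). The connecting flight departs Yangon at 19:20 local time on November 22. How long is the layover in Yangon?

Convert departure to UTC: 15:00 − 12:00 = 03:00 UTC on Nov 22.
Add 7 hours 5 minutes flight time → 10:05 UTC.
Yangon is UTC+6:30, so local arrival = 10:05 + 6:30 = 16:35 on Nov 22.
Layover = 19:20 − 16:35 = 2 hours 45 minutes.

2 hours 45 minutes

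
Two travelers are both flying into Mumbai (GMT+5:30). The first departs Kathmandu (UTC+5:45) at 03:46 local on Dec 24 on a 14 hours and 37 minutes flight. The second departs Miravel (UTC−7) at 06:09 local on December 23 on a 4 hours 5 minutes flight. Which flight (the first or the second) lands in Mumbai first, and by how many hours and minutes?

the second, by 19 hours 24 minutes

Flight 1 in UTC: 03:46 − 5:45 = 22:01 on Dec 23.
+14 hours 37 minutes → arrive 12:38 UTC on Dec 24.
Flight 2 in UTC: 06:09 + 7:00 = 13:09 on Dec 23.
+4 hours 5 minutes → arrive 17:14 UTC on Dec 23.
Flight 2 lands earlier by 19 hours 24 minutes.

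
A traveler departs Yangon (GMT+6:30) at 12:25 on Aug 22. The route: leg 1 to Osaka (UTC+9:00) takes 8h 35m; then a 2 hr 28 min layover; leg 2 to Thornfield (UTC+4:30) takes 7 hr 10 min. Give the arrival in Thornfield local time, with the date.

04:38 on Aug 23

Convert departure to UTC: 12:25 − 6:30 = 05:55 UTC on Aug 22.
Add 8 hours 35 minutes leg 1 → 14:30 UTC.
Add 2 hours and 28 minutes layover in Osaka → 16:58 UTC.
Add 7 hours and 10 minutes leg 2 → 00:08 UTC (Aug 23).
Thornfield is UTC+4:30, so local arrival = 00:08 + 4:30 = 04:38 on Aug 23.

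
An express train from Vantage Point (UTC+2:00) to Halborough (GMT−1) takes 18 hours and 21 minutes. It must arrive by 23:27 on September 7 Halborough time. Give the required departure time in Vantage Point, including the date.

Target arrival in UTC: 23:27 + 1:00 = 00:27 on Sep 8.
Subtract 18 hours 21 minutes → departure 06:06 UTC on Sep 7.
Vantage Point is UTC+2:00: 06:06 + 2:00 = 08:06 on Sep 7.

08:06 on Sep 7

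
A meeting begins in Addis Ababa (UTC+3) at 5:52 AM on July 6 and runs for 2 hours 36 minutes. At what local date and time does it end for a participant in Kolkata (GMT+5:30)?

10:58 AM on Jul 6

Convert start to UTC: 5:52 AM − 3:00 = 2:52 AM UTC on Jul 6.
Add 2 hours 36 minutes duration → 5:28 AM UTC.
Kolkata is UTC+5:30, so local end time = 5:28 AM + 5:30 = 10:58 AM on Jul 6.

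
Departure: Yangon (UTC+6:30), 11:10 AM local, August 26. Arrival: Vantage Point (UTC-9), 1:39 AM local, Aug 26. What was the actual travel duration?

5 hours 59 minutes

Departure in UTC: 11:10 AM − 6:30 = 4:40 AM on Aug 26.
Arrival in UTC: 1:39 AM + 9:00 = 10:39 AM on Aug 26.
Elapsed = 10:39 AM − 4:40 AM = 5 hours 59 minutes.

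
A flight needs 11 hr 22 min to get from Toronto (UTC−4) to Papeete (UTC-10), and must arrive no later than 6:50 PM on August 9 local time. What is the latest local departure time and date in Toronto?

1:28 PM on August 9

Target arrival in UTC: 6:50 PM + 10:00 = 4:50 AM on Aug 10.
Subtract 11 hours and 22 minutes → departure 5:28 PM UTC on Aug 9.
Toronto is UTC−4:00: 5:28 PM − 4:00 = 1:28 PM on Aug 9.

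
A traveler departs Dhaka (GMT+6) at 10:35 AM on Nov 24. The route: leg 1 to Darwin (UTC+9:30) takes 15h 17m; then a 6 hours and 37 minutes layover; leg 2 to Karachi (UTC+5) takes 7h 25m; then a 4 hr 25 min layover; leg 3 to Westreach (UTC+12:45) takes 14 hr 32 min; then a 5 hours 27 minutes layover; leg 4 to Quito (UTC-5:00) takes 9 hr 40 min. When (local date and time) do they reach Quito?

Convert departure to UTC: 10:35 AM − 6:00 = 4:35 AM UTC on Nov 24.
Add 15 hours and 17 minutes leg 1 → 7:52 PM UTC.
Add 6 hours 37 minutes layover in Darwin → 2:29 AM UTC (Nov 25).
Add 7 hours and 25 minutes leg 2 → 9:54 AM UTC.
Add 4 hours 25 minutes layover in Karachi → 2:19 PM UTC.
Add 14 hours and 32 minutes leg 3 → 4:51 AM UTC (Nov 26).
Add 5 hours and 27 minutes layover in Westreach → 10:18 AM UTC.
Add 9 hours and 40 minutes leg 4 → 7:58 PM UTC.
Quito is UTC−5:00, so local arrival = 7:58 PM − 5:00 = 2:58 PM on Nov 26.

2:58 PM on November 26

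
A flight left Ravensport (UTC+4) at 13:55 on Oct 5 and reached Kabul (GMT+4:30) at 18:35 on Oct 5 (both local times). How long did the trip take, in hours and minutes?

4 hours 10 minutes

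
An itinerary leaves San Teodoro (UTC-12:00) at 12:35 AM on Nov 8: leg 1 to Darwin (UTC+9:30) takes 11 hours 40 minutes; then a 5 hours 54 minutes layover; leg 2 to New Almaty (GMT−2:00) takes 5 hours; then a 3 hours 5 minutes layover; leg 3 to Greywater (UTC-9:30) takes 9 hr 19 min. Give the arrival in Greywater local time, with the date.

2:03 PM on November 9

Convert departure to UTC: 12:35 AM + 12:00 = 12:35 PM UTC on Nov 8.
Add 11 hours 40 minutes leg 1 → 12:15 AM UTC (Nov 9).
Add 5 hours and 54 minutes layover in Darwin → 6:09 AM UTC.
Add 5 hours leg 2 → 11:09 AM UTC.
Add 3 hours 5 minutes layover in New Almaty → 2:14 PM UTC.
Add 9 hours 19 minutes leg 3 → 11:33 PM UTC.
Greywater is UTC−9:30, so local arrival = 11:33 PM − 9:30 = 2:03 PM on Nov 9.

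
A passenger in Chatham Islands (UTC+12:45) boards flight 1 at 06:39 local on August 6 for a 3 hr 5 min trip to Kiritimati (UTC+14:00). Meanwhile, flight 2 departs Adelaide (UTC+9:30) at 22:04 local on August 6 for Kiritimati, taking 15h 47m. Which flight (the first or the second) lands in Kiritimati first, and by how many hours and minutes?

Flight 1 in UTC: 06:39 − 12:45 = 17:54 on Aug 5.
+3 hours 5 minutes → arrive 20:59 UTC on Aug 5.
Flight 2 in UTC: 22:04 − 9:30 = 12:34 on Aug 6.
+15 hours and 47 minutes → arrive 04:21 UTC on Aug 7.
Flight 1 lands earlier by 31 hours 22 minutes.

the first, by 31 hours 22 minutes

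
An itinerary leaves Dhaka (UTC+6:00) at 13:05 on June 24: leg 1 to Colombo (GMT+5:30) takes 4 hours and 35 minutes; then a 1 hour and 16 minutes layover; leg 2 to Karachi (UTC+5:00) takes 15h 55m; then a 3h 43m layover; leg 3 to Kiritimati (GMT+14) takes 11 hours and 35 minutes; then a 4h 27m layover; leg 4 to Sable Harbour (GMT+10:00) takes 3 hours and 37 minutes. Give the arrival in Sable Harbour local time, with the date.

Convert departure to UTC: 13:05 − 6:00 = 07:05 UTC on Jun 24.
Add 4 hours and 35 minutes leg 1 → 11:40 UTC.
Add 1 hour 16 minutes layover in Colombo → 12:56 UTC.
Add 15 hours 55 minutes leg 2 → 04:51 UTC (Jun 25).
Add 3 hours and 43 minutes layover in Karachi → 08:34 UTC.
Add 11 hours 35 minutes leg 3 → 20:09 UTC.
Add 4 hours 27 minutes layover in Kiritimati → 00:36 UTC (Jun 26).
Add 3 hours and 37 minutes leg 4 → 04:13 UTC.
Sable Harbour is UTC+10:00, so local arrival = 04:13 + 10:00 = 14:13 on Jun 26.

14:13 on June 26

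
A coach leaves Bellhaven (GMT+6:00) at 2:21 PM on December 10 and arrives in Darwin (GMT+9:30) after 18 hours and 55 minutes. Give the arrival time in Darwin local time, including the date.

Convert departure to UTC: 2:21 PM − 6:00 = 8:21 AM UTC on Dec 10.
Add 18 hours and 55 minutes travel time → 3:16 AM UTC (Dec 11).
Darwin is UTC+9:30, so local arrival = 3:16 AM + 9:30 = 12:46 PM on Dec 11.

12:46 PM on December 11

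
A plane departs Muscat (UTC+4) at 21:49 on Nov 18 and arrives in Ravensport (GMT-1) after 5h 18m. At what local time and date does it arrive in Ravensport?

22:07 on Nov 18

Convert departure to UTC: 21:49 − 4:00 = 17:49 UTC on Nov 18.
Add 5 hours 18 minutes travel time → 23:07 UTC.
Ravensport is UTC−1:00, so local arrival = 23:07 − 1:00 = 22:07 on Nov 18.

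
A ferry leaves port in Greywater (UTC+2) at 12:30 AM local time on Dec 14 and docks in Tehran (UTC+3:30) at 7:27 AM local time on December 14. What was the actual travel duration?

5 hours 27 minutes

Tehran is 1:30 ahead of Greywater.
Clock-face elapsed time (ignoring zones) is 6 hours 57 minutes.
Actual elapsed = 6 hours 57 minutes − 1:30 = 5 hours 27 minutes.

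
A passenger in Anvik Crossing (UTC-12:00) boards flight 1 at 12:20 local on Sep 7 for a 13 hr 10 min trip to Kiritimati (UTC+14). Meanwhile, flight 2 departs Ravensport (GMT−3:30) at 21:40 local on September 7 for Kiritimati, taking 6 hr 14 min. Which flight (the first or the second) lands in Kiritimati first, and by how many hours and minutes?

Flight 1 in UTC: 12:20 + 12:00 = 00:20 on Sep 8.
+13 hours and 10 minutes → arrive 13:30 UTC on Sep 8.
Flight 2 in UTC: 21:40 + 3:30 = 01:10 on Sep 8.
+6 hours 14 minutes → arrive 07:24 UTC on Sep 8.
Flight 2 lands earlier by 6 hours 6 minutes.

the second, by 6 hours 6 minutes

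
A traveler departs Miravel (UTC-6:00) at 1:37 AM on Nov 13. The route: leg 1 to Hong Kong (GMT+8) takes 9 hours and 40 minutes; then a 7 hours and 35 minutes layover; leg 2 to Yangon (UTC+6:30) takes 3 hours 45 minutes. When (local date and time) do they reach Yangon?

11:07 AM on Nov 14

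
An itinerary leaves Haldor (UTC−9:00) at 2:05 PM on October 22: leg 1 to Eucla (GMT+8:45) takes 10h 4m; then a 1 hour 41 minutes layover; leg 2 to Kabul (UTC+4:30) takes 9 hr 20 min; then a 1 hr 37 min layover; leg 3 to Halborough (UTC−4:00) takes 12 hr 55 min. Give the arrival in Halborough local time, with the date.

6:42 AM on Oct 24

Convert departure to UTC: 2:05 PM + 9:00 = 11:05 PM UTC on Oct 22.
Add 10 hours and 4 minutes leg 1 → 9:09 AM UTC (Oct 23).
Add 1 hour 41 minutes layover in Eucla → 10:50 AM UTC.
Add 9 hours 20 minutes leg 2 → 8:10 PM UTC.
Add 1 hour 37 minutes layover in Kabul → 9:47 PM UTC.
Add 12 hours and 55 minutes leg 3 → 10:42 AM UTC (Oct 24).
Halborough is UTC−4:00, so local arrival = 10:42 AM − 4:00 = 6:42 AM on Oct 24.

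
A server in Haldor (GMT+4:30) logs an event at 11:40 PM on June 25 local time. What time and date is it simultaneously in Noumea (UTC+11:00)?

6:10 AM on June 26

In UTC: 11:40 PM − 4:30 = 7:10 PM on Jun 25.
Noumea is UTC+11:00: 7:10 PM + 11:00 = 6:10 AM on Jun 26.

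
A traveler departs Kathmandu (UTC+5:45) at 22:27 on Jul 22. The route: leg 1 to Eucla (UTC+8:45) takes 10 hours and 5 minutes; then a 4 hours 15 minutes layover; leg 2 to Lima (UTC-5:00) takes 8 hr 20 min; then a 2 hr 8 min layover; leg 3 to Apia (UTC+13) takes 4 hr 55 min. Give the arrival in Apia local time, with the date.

11:25 on Jul 24

Convert departure to UTC: 22:27 − 5:45 = 16:42 UTC on Jul 22.
Add 10 hours and 5 minutes leg 1 → 02:47 UTC (Jul 23).
Add 4 hours and 15 minutes layover in Eucla → 07:02 UTC.
Add 8 hours and 20 minutes leg 2 → 15:22 UTC.
Add 2 hours and 8 minutes layover in Lima → 17:30 UTC.
Add 4 hours 55 minutes leg 3 → 22:25 UTC.
Apia is UTC+13:00, so local arrival = 22:25 + 13:00 = 11:25 on Jul 24.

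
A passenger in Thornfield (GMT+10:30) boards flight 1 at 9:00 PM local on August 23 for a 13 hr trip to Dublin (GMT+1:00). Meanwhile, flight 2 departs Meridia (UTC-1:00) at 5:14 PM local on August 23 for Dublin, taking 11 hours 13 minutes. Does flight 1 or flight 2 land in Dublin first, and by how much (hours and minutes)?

Flight 1 in UTC: 9:00 PM − 10:30 = 10:30 AM on Aug 23.
+13 hours → arrive 11:30 PM UTC on Aug 23.
Flight 2 in UTC: 5:14 PM + 1:00 = 6:14 PM on Aug 23.
+11 hours and 13 minutes → arrive 5:27 AM UTC on Aug 24.
Flight 1 lands earlier by 5 hours 57 minutes.

the first, by 5 hours 57 minutes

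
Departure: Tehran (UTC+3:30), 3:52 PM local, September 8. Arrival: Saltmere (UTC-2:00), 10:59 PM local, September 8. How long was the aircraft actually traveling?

Departure in UTC: 3:52 PM − 3:30 = 12:22 PM on Sep 8.
Arrival in UTC: 10:59 PM + 2:00 = 12:59 AM on Sep 9.
Elapsed = 12:59 AM − 12:22 PM (+1 day) = 12 hours 37 minutes.

12 hours 37 minutes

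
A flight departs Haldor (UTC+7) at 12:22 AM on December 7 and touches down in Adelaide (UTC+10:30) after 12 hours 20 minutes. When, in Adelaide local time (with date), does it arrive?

Convert departure to UTC: 12:22 AM − 7:00 = 5:22 PM UTC on Dec 6.
Add 12 hours 20 minutes travel time → 5:42 AM UTC (Dec 7).
Adelaide is UTC+10:30, so local arrival = 5:42 AM + 10:30 = 4:12 PM on Dec 7.

4:12 PM on Dec 7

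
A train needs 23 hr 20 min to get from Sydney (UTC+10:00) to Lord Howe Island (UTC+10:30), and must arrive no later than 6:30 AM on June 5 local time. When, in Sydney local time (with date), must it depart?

6:40 AM on Jun 4

Target arrival in UTC: 6:30 AM − 10:30 = 8:00 PM on Jun 4.
Subtract 23 hours 20 minutes → departure 8:40 PM UTC on Jun 3.
Sydney is UTC+10:00: 8:40 PM + 10:00 = 6:40 AM on Jun 4.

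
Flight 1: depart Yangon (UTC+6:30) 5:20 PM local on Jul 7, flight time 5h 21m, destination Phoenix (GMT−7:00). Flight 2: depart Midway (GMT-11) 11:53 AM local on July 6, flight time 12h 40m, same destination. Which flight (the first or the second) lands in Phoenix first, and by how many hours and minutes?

Flight 1 in UTC: 5:20 PM − 6:30 = 10:50 AM on Jul 7.
+5 hours 21 minutes → arrive 4:11 PM UTC on Jul 7.
Flight 2 in UTC: 11:53 AM + 11:00 = 10:53 PM on Jul 6.
+12 hours 40 minutes → arrive 11:33 AM UTC on Jul 7.
Flight 2 lands earlier by 4 hours 38 minutes.

the second, by 4 hours 38 minutes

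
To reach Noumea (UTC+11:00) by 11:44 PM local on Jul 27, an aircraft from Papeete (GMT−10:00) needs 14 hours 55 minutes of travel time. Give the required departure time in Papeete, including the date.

Target arrival in UTC: 11:44 PM − 11:00 = 12:44 PM on Jul 27.
Subtract 14 hours 55 minutes → departure 9:49 PM UTC on Jul 26.
Papeete is UTC−10:00: 9:49 PM − 10:00 = 11:49 AM on Jul 26.

11:49 AM on Jul 26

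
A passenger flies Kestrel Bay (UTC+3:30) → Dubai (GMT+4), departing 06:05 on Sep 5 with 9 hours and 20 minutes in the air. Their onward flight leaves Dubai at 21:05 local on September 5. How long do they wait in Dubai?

5 hours 10 minutes

Convert departure to UTC: 06:05 − 3:30 = 02:35 UTC on Sep 5.
Add 9 hours 20 minutes flight time → 11:55 UTC.
Dubai is UTC+4:00, so local arrival = 11:55 + 4:00 = 15:55 on Sep 5.
Layover = 21:05 − 15:55 = 5 hours 10 minutes.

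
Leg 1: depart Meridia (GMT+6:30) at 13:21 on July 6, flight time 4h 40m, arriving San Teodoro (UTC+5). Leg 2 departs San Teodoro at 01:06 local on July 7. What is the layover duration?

Convert departure to UTC: 13:21 − 6:30 = 06:51 UTC on Jul 6.
Add 4 hours and 40 minutes flight time → 11:31 UTC.
San Teodoro is UTC+5:00, so local arrival = 11:31 + 5:00 = 16:31 on Jul 6.
Layover = 01:06 − 16:31 (+1 day) = 8 hours 35 minutes.

8 hours 35 minutes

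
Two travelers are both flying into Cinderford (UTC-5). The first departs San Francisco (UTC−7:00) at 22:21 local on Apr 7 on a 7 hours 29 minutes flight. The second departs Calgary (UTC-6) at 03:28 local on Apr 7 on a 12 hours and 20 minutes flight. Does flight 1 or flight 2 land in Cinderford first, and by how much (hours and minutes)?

the second, by 15 hours 2 minutes

Flight 1 in UTC: 22:21 + 7:00 = 05:21 on Apr 8.
+7 hours 29 minutes → arrive 12:50 UTC on Apr 8.
Flight 2 in UTC: 03:28 + 6:00 = 09:28 on Apr 7.
+12 hours 20 minutes → arrive 21:48 UTC on Apr 7.
Flight 2 lands earlier by 15 hours 2 minutes.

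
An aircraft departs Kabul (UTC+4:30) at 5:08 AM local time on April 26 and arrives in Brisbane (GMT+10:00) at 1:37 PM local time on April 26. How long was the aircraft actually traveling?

2 hours 59 minutes

Brisbane is 5:30 ahead of Kabul.
Clock-face elapsed time (ignoring zones) is 8 hours 29 minutes.
Actual elapsed = 8 hours 29 minutes − 5:30 = 2 hours 59 minutes.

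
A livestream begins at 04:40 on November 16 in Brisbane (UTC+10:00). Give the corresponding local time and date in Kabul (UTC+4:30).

Kabul is 5:30 behind Brisbane.
Shift by the zone difference: 04:40 − 5:30 = 23:10 on Nov 15 in Kabul.

23:10 on Nov 15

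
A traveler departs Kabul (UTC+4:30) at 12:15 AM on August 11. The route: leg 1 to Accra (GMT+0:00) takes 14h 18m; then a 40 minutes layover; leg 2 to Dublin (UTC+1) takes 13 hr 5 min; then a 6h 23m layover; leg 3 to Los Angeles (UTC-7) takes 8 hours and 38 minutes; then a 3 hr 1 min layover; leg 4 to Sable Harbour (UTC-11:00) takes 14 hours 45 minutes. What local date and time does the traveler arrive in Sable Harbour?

Convert departure to UTC: 12:15 AM − 4:30 = 7:45 PM UTC on Aug 10.
Add 14 hours and 18 minutes leg 1 → 10:03 AM UTC (Aug 11).
Add 40 minutes layover in Accra → 10:43 AM UTC.
Add 13 hours and 5 minutes leg 2 → 11:48 PM UTC.
Add 6 hours 23 minutes layover in Dublin → 6:11 AM UTC (Aug 12).
Add 8 hours 38 minutes leg 3 → 2:49 PM UTC.
Add 3 hours 1 minute layover in Los Angeles → 5:50 PM UTC.
Add 14 hours 45 minutes leg 4 → 8:35 AM UTC (Aug 13).
Sable Harbour is UTC−11:00, so local arrival = 8:35 AM − 11:00 = 9:35 PM on Aug 12.

9:35 PM on August 12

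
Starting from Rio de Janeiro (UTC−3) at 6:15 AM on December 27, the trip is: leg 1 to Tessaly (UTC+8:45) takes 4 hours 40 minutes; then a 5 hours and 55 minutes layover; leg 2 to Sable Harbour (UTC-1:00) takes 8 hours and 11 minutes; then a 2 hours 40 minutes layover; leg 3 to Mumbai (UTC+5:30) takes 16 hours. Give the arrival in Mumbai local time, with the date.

Convert departure to UTC: 6:15 AM + 3:00 = 9:15 AM UTC on Dec 27.
Add 4 hours and 40 minutes leg 1 → 1:55 PM UTC.
Add 5 hours and 55 minutes layover in Tessaly → 7:50 PM UTC.
Add 8 hours 11 minutes leg 2 → 4:01 AM UTC (Dec 28).
Add 2 hours 40 minutes layover in Sable Harbour → 6:41 AM UTC.
Add 16 hours leg 3 → 10:41 PM UTC.
Mumbai is UTC+5:30, so local arrival = 10:41 PM + 5:30 = 4:11 AM on Dec 29.

4:11 AM on Dec 29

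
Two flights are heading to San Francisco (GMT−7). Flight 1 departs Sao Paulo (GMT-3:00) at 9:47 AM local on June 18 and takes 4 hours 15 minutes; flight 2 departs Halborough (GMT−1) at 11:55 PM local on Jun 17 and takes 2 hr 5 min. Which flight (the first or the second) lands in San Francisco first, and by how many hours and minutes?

the second, by 14 hours 2 minutes

Flight 1 in UTC: 9:47 AM + 3:00 = 12:47 PM on Jun 18.
+4 hours 15 minutes → arrive 5:02 PM UTC on Jun 18.
Flight 2 in UTC: 11:55 PM + 1:00 = 12:55 AM on Jun 18.
+2 hours and 5 minutes → arrive 3:00 AM UTC on Jun 18.
Flight 2 lands earlier by 14 hours 2 minutes.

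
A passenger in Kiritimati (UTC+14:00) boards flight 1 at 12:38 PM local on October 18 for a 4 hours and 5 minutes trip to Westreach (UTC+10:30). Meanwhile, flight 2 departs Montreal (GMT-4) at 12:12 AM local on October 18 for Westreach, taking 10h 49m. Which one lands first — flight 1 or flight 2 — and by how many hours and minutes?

the first, by 12 hours 18 minutes

Flight 1 in UTC: 12:38 PM − 14:00 = 10:38 PM on Oct 17.
+4 hours 5 minutes → arrive 2:43 AM UTC on Oct 18.
Flight 2 in UTC: 12:12 AM + 4:00 = 4:12 AM on Oct 18.
+10 hours and 49 minutes → arrive 3:01 PM UTC on Oct 18.
Flight 1 lands earlier by 12 hours 18 minutes.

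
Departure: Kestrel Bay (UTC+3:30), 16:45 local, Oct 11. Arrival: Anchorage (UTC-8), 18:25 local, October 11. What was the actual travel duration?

Departure in UTC: 16:45 − 3:30 = 13:15 on Oct 11.
Arrival in UTC: 18:25 + 8:00 = 02:25 on Oct 12.
Elapsed = 02:25 − 13:15 (+1 day) = 13 hours 10 minutes.

13 hours 10 minutes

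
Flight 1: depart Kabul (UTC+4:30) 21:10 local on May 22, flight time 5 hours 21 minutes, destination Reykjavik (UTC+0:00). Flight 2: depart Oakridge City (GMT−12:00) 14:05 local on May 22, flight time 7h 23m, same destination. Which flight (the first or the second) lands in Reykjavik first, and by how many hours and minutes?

Flight 1 in UTC: 21:10 − 4:30 = 16:40 on May 22.
+5 hours 21 minutes → arrive 22:01 UTC on May 22.
Flight 2 in UTC: 14:05 + 12:00 = 02:05 on May 23.
+7 hours 23 minutes → arrive 09:28 UTC on May 23.
Flight 1 lands earlier by 11 hours 27 minutes.

the first, by 11 hours 27 minutes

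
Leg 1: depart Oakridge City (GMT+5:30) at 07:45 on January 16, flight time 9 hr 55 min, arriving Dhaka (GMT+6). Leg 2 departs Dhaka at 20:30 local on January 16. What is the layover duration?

2 hours 20 minutes

Convert departure to UTC: 07:45 − 5:30 = 02:15 UTC on Jan 16.
Add 9 hours 55 minutes flight time → 12:10 UTC.
Dhaka is UTC+6:00, so local arrival = 12:10 + 6:00 = 18:10 on Jan 16.
Layover = 20:30 − 18:10 = 2 hours 20 minutes.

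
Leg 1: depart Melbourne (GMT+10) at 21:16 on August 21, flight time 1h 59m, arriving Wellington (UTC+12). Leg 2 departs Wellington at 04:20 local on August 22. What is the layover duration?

3 hours 5 minutes

Convert departure to UTC: 21:16 − 10:00 = 11:16 UTC on Aug 21.
Add 1 hour and 59 minutes flight time → 13:15 UTC.
Wellington is UTC+12:00, so local arrival = 13:15 + 12:00 = 01:15 on Aug 22.
Layover = 04:20 − 01:15 = 3 hours 5 minutes.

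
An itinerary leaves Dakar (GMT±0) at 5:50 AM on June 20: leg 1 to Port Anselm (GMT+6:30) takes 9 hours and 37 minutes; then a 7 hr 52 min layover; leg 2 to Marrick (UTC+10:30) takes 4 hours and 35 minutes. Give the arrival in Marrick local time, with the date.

Dakar is at UTC+0, so departure is already 5:50 AM UTC on Jun 20.
Add 9 hours and 37 minutes leg 1 → 3:27 PM UTC.
Add 7 hours and 52 minutes layover in Port Anselm → 11:19 PM UTC.
Add 4 hours and 35 minutes leg 2 → 3:54 AM UTC (Jun 21).
Marrick is UTC+10:30, so local arrival = 3:54 AM + 10:30 = 2:24 PM on Jun 21.

2:24 PM on Jun 21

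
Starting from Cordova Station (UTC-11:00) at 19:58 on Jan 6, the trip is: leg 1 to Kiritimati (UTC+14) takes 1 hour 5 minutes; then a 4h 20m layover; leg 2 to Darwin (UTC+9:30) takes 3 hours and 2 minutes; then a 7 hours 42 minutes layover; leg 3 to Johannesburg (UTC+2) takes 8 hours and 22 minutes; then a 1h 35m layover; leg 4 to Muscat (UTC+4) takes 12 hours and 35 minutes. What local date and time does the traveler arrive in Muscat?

01:39 on Jan 9

Convert departure to UTC: 19:58 + 11:00 = 06:58 UTC on Jan 7.
Add 1 hour 5 minutes leg 1 → 08:03 UTC.
Add 4 hours and 20 minutes layover in Kiritimati → 12:23 UTC.
Add 3 hours and 2 minutes leg 2 → 15:25 UTC.
Add 7 hours and 42 minutes layover in Darwin → 23:07 UTC.
Add 8 hours and 22 minutes leg 3 → 07:29 UTC (Jan 8).
Add 1 hour and 35 minutes layover in Johannesburg → 09:04 UTC.
Add 12 hours and 35 minutes leg 4 → 21:39 UTC.
Muscat is UTC+4:00, so local arrival = 21:39 + 4:00 = 01:39 on Jan 9.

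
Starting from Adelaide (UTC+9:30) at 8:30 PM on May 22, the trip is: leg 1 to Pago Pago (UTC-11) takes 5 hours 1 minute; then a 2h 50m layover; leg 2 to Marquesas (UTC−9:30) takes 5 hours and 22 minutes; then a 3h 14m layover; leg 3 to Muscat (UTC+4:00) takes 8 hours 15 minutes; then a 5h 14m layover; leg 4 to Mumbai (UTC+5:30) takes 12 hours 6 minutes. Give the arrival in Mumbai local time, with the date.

Convert departure to UTC: 8:30 PM − 9:30 = 11:00 AM UTC on May 22.
Add 5 hours 1 minute leg 1 → 4:01 PM UTC.
Add 2 hours 50 minutes layover in Pago Pago → 6:51 PM UTC.
Add 5 hours 22 minutes leg 2 → 12:13 AM UTC (May 23).
Add 3 hours 14 minutes layover in Marquesas → 3:27 AM UTC.
Add 8 hours 15 minutes leg 3 → 11:42 AM UTC.
Add 5 hours 14 minutes layover in Muscat → 4:56 PM UTC.
Add 12 hours 6 minutes leg 4 → 5:02 AM UTC (May 24).
Mumbai is UTC+5:30, so local arrival = 5:02 AM + 5:30 = 10:32 AM on May 24.

10:32 AM on May 24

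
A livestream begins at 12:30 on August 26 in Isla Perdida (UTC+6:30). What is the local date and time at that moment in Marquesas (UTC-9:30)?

20:30 on August 25

Marquesas is 16:00 behind Isla Perdida.
Shift by the zone difference: 12:30 − 16:00 = 20:30 on Aug 25 in Marquesas.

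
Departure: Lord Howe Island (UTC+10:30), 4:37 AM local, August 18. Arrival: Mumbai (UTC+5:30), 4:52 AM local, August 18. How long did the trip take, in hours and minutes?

5 hours 15 minutes

Departure in UTC: 4:37 AM − 10:30 = 6:07 PM on Aug 17.
Arrival in UTC: 4:52 AM − 5:30 = 11:22 PM on Aug 17.
Elapsed = 11:22 PM − 6:07 PM = 5 hours 15 minutes.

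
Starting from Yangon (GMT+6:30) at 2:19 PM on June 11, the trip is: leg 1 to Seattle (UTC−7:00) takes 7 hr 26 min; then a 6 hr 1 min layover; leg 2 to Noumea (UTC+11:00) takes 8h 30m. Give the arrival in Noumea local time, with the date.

Convert departure to UTC: 2:19 PM − 6:30 = 7:49 AM UTC on Jun 11.
Add 7 hours and 26 minutes leg 1 → 3:15 PM UTC.
Add 6 hours and 1 minute layover in Seattle → 9:16 PM UTC.
Add 8 hours and 30 minutes leg 2 → 5:46 AM UTC (Jun 12).
Noumea is UTC+11:00, so local arrival = 5:46 AM + 11:00 = 4:46 PM on Jun 12.

4:46 PM on June 12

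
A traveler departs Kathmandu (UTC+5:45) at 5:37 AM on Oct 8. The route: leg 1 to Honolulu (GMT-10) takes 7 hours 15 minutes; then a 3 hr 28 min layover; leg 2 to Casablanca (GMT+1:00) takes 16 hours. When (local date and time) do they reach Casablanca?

Convert departure to UTC: 5:37 AM − 5:45 = 11:52 PM UTC on Oct 7.
Add 7 hours 15 minutes leg 1 → 7:07 AM UTC (Oct 8).
Add 3 hours and 28 minutes layover in Honolulu → 10:35 AM UTC.
Add 16 hours leg 2 → 2:35 AM UTC (Oct 9).
Casablanca is UTC+1:00, so local arrival = 2:35 AM + 1:00 = 3:35 AM on Oct 9.

3:35 AM on Oct 9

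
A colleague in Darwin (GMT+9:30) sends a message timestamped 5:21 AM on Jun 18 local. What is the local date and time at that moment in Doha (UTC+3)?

In UTC: 5:21 AM − 9:30 = 7:51 PM on Jun 17.
Doha is UTC+3:00: 7:51 PM + 3:00 = 10:51 PM on Jun 17.

10:51 PM on June 17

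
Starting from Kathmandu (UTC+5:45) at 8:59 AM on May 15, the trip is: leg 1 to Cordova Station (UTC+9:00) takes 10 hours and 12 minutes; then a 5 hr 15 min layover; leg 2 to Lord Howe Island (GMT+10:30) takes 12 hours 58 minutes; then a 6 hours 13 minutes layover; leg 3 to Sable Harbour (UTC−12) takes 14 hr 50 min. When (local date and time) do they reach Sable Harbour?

4:42 PM on May 16

Convert departure to UTC: 8:59 AM − 5:45 = 3:14 AM UTC on May 15.
Add 10 hours 12 minutes leg 1 → 1:26 PM UTC.
Add 5 hours 15 minutes layover in Cordova Station → 6:41 PM UTC.
Add 12 hours 58 minutes leg 2 → 7:39 AM UTC (May 16).
Add 6 hours and 13 minutes layover in Lord Howe Island → 1:52 PM UTC.
Add 14 hours 50 minutes leg 3 → 4:42 AM UTC (May 17).
Sable Harbour is UTC−12:00, so local arrival = 4:42 AM − 12:00 = 4:42 PM on May 16.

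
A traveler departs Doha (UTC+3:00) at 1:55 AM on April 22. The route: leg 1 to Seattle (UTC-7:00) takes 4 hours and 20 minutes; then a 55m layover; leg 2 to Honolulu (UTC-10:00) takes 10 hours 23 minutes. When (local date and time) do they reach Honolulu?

4:33 AM on April 22

Convert departure to UTC: 1:55 AM − 3:00 = 10:55 PM UTC on Apr 21.
Add 4 hours and 20 minutes leg 1 → 3:15 AM UTC (Apr 22).
Add 55 minutes layover in Seattle → 4:10 AM UTC.
Add 10 hours 23 minutes leg 2 → 2:33 PM UTC.
Honolulu is UTC−10:00, so local arrival = 2:33 PM − 10:00 = 4:33 AM on Apr 22.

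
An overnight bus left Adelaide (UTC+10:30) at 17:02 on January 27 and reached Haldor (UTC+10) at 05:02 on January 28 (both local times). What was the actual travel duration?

Departure in UTC: 17:02 − 10:30 = 06:32 on Jan 27.
Arrival in UTC: 05:02 − 10:00 = 19:02 on Jan 27.
Elapsed = 19:02 − 06:32 = 12 hours 30 minutes.

12 hours 30 minutes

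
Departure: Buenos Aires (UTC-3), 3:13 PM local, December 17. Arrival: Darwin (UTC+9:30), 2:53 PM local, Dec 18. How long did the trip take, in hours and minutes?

11 hours 10 minutes

Departure in UTC: 3:13 PM + 3:00 = 6:13 PM on Dec 17.
Arrival in UTC: 2:53 PM − 9:30 = 5:23 AM on Dec 18.
Elapsed = 5:23 AM − 6:13 PM (+1 day) = 11 hours 10 minutes.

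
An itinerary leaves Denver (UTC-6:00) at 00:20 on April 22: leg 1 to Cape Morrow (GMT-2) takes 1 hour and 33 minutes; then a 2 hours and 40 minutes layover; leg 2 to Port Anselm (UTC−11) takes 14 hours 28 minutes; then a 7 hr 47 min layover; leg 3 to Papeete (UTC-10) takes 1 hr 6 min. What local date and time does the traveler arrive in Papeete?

Convert departure to UTC: 00:20 + 6:00 = 06:20 UTC on Apr 22.
Add 1 hour 33 minutes leg 1 → 07:53 UTC.
Add 2 hours and 40 minutes layover in Cape Morrow → 10:33 UTC.
Add 14 hours and 28 minutes leg 2 → 01:01 UTC (Apr 23).
Add 7 hours 47 minutes layover in Port Anselm → 08:48 UTC.
Add 1 hour 6 minutes leg 3 → 09:54 UTC.
Papeete is UTC−10:00, so local arrival = 09:54 − 10:00 = 23:54 on Apr 22.

23:54 on April 22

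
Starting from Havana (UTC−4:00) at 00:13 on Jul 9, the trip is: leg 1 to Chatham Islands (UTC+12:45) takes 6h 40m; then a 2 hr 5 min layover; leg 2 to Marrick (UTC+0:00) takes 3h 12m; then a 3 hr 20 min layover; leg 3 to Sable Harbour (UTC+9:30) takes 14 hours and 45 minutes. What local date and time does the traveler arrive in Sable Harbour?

Convert departure to UTC: 00:13 + 4:00 = 04:13 UTC on Jul 9.
Add 6 hours 40 minutes leg 1 → 10:53 UTC.
Add 2 hours and 5 minutes layover in Chatham Islands → 12:58 UTC.
Add 3 hours 12 minutes leg 2 → 16:10 UTC.
Add 3 hours and 20 minutes layover in Marrick → 19:30 UTC.
Add 14 hours and 45 minutes leg 3 → 10:15 UTC (Jul 10).
Sable Harbour is UTC+9:30, so local arrival = 10:15 + 9:30 = 19:45 on Jul 10.

19:45 on July 10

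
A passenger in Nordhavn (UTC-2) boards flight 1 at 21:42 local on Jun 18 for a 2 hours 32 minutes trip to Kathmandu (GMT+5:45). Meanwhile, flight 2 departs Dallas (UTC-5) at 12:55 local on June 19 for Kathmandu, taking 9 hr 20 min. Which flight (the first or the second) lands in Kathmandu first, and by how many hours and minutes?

the first, by 25 hours 1 minute

Flight 1 in UTC: 21:42 + 2:00 = 23:42 on Jun 18.
+2 hours and 32 minutes → arrive 02:14 UTC on Jun 19.
Flight 2 in UTC: 12:55 + 5:00 = 17:55 on Jun 19.
+9 hours and 20 minutes → arrive 03:15 UTC on Jun 20.
Flight 1 lands earlier by 25 hours 1 minute.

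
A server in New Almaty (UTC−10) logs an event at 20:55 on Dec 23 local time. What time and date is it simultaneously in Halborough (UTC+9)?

15:55 on Dec 24

Halborough is 19:00 ahead of New Almaty.
Shift by the zone difference: 20:55 + 19:00 = 15:55 on Dec 24 in Halborough.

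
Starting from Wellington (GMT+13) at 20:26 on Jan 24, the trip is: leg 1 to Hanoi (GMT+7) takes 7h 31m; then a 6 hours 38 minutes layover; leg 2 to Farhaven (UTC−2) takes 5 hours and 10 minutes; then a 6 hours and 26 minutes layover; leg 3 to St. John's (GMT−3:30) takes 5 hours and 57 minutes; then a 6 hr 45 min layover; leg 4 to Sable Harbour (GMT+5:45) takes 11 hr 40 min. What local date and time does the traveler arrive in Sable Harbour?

15:18 on January 26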